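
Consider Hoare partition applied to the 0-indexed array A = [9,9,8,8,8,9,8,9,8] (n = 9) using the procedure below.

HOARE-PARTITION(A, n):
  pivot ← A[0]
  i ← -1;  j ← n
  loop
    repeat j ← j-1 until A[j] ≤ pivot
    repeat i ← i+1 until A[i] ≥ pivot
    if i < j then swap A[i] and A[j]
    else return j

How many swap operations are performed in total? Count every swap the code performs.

pivot=9
j stops at 8 (8), i stops at 0 (9); swap ⇒ [8,9,8,8,8,9,8,9,9]
j stops at 7 (9), i stops at 1 (9); swap ⇒ [8,9,8,8,8,9,8,9,9]
j stops at 6 (8), i stops at 5 (9); swap ⇒ [8,9,8,8,8,8,9,9,9]
j stops at 5, i stops at 6; i≥j ⇒ return 5. A=[8,9,8,8,8,8,9,9,9]

3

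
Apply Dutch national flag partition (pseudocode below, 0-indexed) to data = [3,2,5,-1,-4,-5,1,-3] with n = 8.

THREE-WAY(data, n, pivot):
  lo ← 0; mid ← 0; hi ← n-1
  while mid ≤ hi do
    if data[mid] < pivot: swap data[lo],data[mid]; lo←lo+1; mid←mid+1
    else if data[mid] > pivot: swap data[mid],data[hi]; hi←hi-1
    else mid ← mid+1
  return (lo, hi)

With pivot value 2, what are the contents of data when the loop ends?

pivot = 2; lo=0, mid=0, hi=7
data[mid]=3>2: swap data[0],data[7]; hi=6 → [-3,2,5,-1,-4,-5,1,3]
data[mid]=-3<2: swap data[0],data[0]; lo=1,mid=1 → [-3,2,5,-1,-4,-5,1,3]
data[mid]=2=2: mid=2
data[mid]=5>2: swap data[2],data[6]; hi=5 → [-3,2,1,-1,-4,-5,5,3]
data[mid]=1<2: swap data[1],data[2]; lo=2,mid=3 → [-3,1,2,-1,-4,-5,5,3]
data[mid]=-1<2: swap data[2],data[3]; lo=3,mid=4 → [-3,1,-1,2,-4,-5,5,3]
data[mid]=-4<2: swap data[3],data[4]; lo=4,mid=5 → [-3,1,-1,-4,2,-5,5,3]
data[mid]=-5<2: swap data[4],data[5]; lo=5,mid=6 → [-3,1,-1,-4,-5,2,5,3]
end: lo=5, hi=5; data = [-3,1,-1,-4,-5,2,5,3]

[-3,1,-1,-4,-5,2,5,3]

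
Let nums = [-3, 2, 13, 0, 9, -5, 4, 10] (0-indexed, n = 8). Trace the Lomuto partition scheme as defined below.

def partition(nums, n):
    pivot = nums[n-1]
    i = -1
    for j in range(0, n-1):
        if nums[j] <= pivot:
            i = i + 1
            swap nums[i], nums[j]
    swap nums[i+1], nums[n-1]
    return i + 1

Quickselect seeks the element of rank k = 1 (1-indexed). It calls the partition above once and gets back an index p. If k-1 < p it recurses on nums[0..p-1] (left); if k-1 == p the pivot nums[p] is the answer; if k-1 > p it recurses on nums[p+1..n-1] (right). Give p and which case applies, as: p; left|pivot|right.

pivot=10, i=-1
j=0: -3≤10, i=0, swap(0,0) ⇒ [-3, 2, 13, 0, 9, -5, 4, 10]
j=1: 2≤10, i=1, swap(1,1) ⇒ [-3, 2, 13, 0, 9, -5, 4, 10]
j=2: 13>10, skip
j=3: 0≤10, i=2, swap(2,3) ⇒ [-3, 2, 0, 13, 9, -5, 4, 10]
j=4: 9≤10, i=3, swap(3,4) ⇒ [-3, 2, 0, 9, 13, -5, 4, 10]
j=5: -5≤10, i=4, swap(4,5) ⇒ [-3, 2, 0, 9, -5, 13, 4, 10]
j=6: 4≤10, i=5, swap(5,6) ⇒ [-3, 2, 0, 9, -5, 4, 13, 10]
swap(6,7) ⇒ [-3, 2, 0, 9, -5, 4, 10, 13]; return 6
p = 6; k-1 = 0 < 6 ⇒ left

6; left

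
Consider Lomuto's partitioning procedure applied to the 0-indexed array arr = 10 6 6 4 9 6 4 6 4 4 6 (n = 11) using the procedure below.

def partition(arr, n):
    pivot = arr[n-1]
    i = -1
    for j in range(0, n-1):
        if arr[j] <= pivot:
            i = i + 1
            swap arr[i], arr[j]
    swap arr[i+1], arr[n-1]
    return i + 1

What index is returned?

pivot = arr[10] = 6; i = -1
j=0: arr[0]=10 > 6 → no swap
j=1: arr[1]=6 ≤ 6 → i=0, swap arr[0],arr[1] → 6 10 6 4 9 6 4 6 4 4 6
j=2: arr[2]=6 ≤ 6 → i=1, swap arr[1],arr[2] → 6 6 10 4 9 6 4 6 4 4 6
j=3: arr[3]=4 ≤ 6 → i=2, swap arr[2],arr[3] → 6 6 4 10 9 6 4 6 4 4 6
j=4: arr[4]=9 > 6 → no swap
j=5: arr[5]=6 ≤ 6 → i=3, swap arr[3],arr[5] → 6 6 4 6 9 10 4 6 4 4 6
j=6: arr[6]=4 ≤ 6 → i=4, swap arr[4],arr[6] → 6 6 4 6 4 10 9 6 4 4 6
j=7: arr[7]=6 ≤ 6 → i=5, swap arr[5],arr[7] → 6 6 4 6 4 6 9 10 4 4 6
j=8: arr[8]=4 ≤ 6 → i=6, swap arr[6],arr[8] → 6 6 4 6 4 6 4 10 9 4 6
j=9: arr[9]=4 ≤ 6 → i=7, swap arr[7],arr[9] → 6 6 4 6 4 6 4 4 9 10 6
final swap arr[8],arr[10] → 6 6 4 6 4 6 4 4 6 10 9; return 8

8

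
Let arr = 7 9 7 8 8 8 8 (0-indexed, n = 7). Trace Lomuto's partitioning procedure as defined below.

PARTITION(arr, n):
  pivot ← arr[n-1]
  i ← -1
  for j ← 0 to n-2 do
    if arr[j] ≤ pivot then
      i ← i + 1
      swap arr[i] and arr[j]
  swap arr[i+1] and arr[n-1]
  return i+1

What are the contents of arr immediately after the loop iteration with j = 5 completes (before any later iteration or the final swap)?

pivot=8, i=-1
j=0: 7≤8, i=0, swap(0,0) ⇒ 7 9 7 8 8 8 8
j=1: 9>8, skip
j=2: 7≤8, i=1, swap(1,2) ⇒ 7 7 9 8 8 8 8
j=3: 8≤8, i=2, swap(2,3) ⇒ 7 7 8 9 8 8 8
j=4: 8≤8, i=3, swap(3,4) ⇒ 7 7 8 8 9 8 8
j=5: 8≤8, i=4, swap(4,5) ⇒ 7 7 8 8 8 9 8
(after j=5) arr = 7 7 8 8 8 9 8

7 7 8 8 8 9 8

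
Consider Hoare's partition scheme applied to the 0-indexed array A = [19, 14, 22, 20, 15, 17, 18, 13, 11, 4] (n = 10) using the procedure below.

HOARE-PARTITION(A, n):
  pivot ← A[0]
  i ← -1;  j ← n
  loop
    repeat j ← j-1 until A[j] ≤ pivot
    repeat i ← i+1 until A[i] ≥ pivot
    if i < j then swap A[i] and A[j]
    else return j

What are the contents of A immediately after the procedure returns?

[4, 14, 11, 13, 15, 17, 18, 20, 22, 19]

pivot=19
j stops at 9 (4), i stops at 0 (19); swap ⇒ [4, 14, 22, 20, 15, 17, 18, 13, 11, 19]
j stops at 8 (11), i stops at 2 (22); swap ⇒ [4, 14, 11, 20, 15, 17, 18, 13, 22, 19]
j stops at 7 (13), i stops at 3 (20); swap ⇒ [4, 14, 11, 13, 15, 17, 18, 20, 22, 19]
j stops at 6, i stops at 7; i≥j ⇒ return 6. A=[4, 14, 11, 13, 15, 17, 18, 20, 22, 19]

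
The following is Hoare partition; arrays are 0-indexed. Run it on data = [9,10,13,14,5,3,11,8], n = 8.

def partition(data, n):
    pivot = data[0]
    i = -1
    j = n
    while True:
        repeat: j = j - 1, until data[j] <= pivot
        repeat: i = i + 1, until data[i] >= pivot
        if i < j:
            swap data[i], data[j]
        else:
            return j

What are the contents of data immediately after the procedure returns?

pivot = data[0] = 9; i = -1, j = 8
j→7 (data[7]=8≤9), i→0 (data[0]=9≥9); i<j, swap → [8,10,13,14,5,3,11,9]
j→5 (data[5]=3≤9), i→1 (data[1]=10≥9); i<j, swap → [8,3,13,14,5,10,11,9]
j→4 (data[4]=5≤9), i→2 (data[2]=13≥9); i<j, swap → [8,3,5,14,13,10,11,9]
j→2, i→3; i≥j, return j=2. data = [8,3,5,14,13,10,11,9]

[8,3,5,14,13,10,11,9]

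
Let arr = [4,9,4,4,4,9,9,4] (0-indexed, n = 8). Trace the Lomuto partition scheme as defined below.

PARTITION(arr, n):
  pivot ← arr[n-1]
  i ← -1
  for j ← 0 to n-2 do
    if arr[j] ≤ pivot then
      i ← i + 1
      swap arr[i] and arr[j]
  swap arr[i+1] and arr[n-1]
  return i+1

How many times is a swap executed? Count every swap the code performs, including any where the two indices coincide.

5

pivot = arr[7] = 4; i = -1
j=0: arr[0]=4 ≤ 4 → i=0, swap arr[0],arr[0] (no change) → [4,9,4,4,4,9,9,4]
j=1: arr[1]=9 > 4 → no swap
j=2: arr[2]=4 ≤ 4 → i=1, swap arr[1],arr[2] → [4,4,9,4,4,9,9,4]
j=3: arr[3]=4 ≤ 4 → i=2, swap arr[2],arr[3] → [4,4,4,9,4,9,9,4]
j=4: arr[4]=4 ≤ 4 → i=3, swap arr[3],arr[4] → [4,4,4,4,9,9,9,4]
j=5: arr[5]=9 > 4 → no swap
j=6: arr[6]=9 > 4 → no swap
final swap arr[4],arr[7] → [4,4,4,4,4,9,9,9]; return 4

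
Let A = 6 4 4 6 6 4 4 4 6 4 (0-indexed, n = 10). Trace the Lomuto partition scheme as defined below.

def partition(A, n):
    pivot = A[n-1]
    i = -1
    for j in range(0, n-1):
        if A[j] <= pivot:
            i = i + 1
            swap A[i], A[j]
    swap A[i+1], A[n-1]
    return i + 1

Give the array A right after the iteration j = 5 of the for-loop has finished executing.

pivot=4, i=-1
j=0: 6>4, skip
j=1: 4≤4, i=0, swap(0,1) ⇒ 4 6 4 6 6 4 4 4 6 4
j=2: 4≤4, i=1, swap(1,2) ⇒ 4 4 6 6 6 4 4 4 6 4
j=3: 6>4, skip
j=4: 6>4, skip
j=5: 4≤4, i=2, swap(2,5) ⇒ 4 4 4 6 6 6 4 4 6 4
(after j=5) A = 4 4 4 6 6 6 4 4 6 4

4 4 4 6 6 6 4 4 6 4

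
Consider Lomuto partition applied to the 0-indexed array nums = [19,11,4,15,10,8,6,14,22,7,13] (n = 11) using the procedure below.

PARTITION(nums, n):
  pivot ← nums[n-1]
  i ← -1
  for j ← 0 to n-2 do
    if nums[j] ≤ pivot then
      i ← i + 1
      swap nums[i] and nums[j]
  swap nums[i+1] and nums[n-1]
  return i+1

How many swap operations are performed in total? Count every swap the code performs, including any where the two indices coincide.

7

pivot = nums[10] = 13; i = -1
j=0: nums[0]=19 > 13 → no swap
j=1: nums[1]=11 ≤ 13 → i=0, swap nums[0],nums[1] → [11,19,4,15,10,8,6,14,22,7,13]
j=2: nums[2]=4 ≤ 13 → i=1, swap nums[1],nums[2] → [11,4,19,15,10,8,6,14,22,7,13]
j=3: nums[3]=15 > 13 → no swap
j=4: nums[4]=10 ≤ 13 → i=2, swap nums[2],nums[4] → [11,4,10,15,19,8,6,14,22,7,13]
j=5: nums[5]=8 ≤ 13 → i=3, swap nums[3],nums[5] → [11,4,10,8,19,15,6,14,22,7,13]
j=6: nums[6]=6 ≤ 13 → i=4, swap nums[4],nums[6] → [11,4,10,8,6,15,19,14,22,7,13]
j=7: nums[7]=14 > 13 → no swap
j=8: nums[8]=22 > 13 → no swap
j=9: nums[9]=7 ≤ 13 → i=5, swap nums[5],nums[9] → [11,4,10,8,6,7,19,14,22,15,13]
final swap nums[6],nums[10] → [11,4,10,8,6,7,13,14,22,15,19]; return 6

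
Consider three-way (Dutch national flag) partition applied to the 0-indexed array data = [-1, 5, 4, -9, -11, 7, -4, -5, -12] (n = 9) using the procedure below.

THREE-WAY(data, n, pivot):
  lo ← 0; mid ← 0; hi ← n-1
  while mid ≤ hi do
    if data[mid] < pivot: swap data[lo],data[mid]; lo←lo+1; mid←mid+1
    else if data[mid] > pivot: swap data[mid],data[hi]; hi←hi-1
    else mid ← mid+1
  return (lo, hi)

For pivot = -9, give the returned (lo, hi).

(2, 2)

pivot = -9; lo=0, mid=0, hi=8
data[mid]=-1>-9: swap data[0],data[8]; hi=7 → [-12, 5, 4, -9, -11, 7, -4, -5, -1]
data[mid]=-12<-9: swap data[0],data[0]; lo=1,mid=1 → [-12, 5, 4, -9, -11, 7, -4, -5, -1]
data[mid]=5>-9: swap data[1],data[7]; hi=6 → [-12, -5, 4, -9, -11, 7, -4, 5, -1]
data[mid]=-5>-9: swap data[1],data[6]; hi=5 → [-12, -4, 4, -9, -11, 7, -5, 5, -1]
data[mid]=-4>-9: swap data[1],data[5]; hi=4 → [-12, 7, 4, -9, -11, -4, -5, 5, -1]
data[mid]=7>-9: swap data[1],data[4]; hi=3 → [-12, -11, 4, -9, 7, -4, -5, 5, -1]
data[mid]=-11<-9: swap data[1],data[1]; lo=2,mid=2 → [-12, -11, 4, -9, 7, -4, -5, 5, -1]
data[mid]=4>-9: swap data[2],data[3]; hi=2 → [-12, -11, -9, 4, 7, -4, -5, 5, -1]
data[mid]=-9=-9: mid=3
end: lo=2, hi=2; data = [-12, -11, -9, 4, 7, -4, -5, 5, -1]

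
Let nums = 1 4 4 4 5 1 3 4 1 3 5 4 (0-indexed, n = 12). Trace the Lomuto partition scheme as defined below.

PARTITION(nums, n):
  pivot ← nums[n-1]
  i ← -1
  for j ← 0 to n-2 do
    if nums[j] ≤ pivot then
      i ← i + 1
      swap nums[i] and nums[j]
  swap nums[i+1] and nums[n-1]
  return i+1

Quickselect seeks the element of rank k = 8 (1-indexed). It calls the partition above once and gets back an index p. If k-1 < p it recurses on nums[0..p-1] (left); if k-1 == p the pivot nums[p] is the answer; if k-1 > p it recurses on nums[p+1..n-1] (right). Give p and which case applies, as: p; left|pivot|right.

pivot = nums[11] = 4; i = -1
j=0: nums[0]=1 ≤ 4 → i=0, swap nums[0],nums[0] (no change) → 1 4 4 4 5 1 3 4 1 3 5 4
j=1: nums[1]=4 ≤ 4 → i=1, swap nums[1],nums[1] (no change) → 1 4 4 4 5 1 3 4 1 3 5 4
j=2: nums[2]=4 ≤ 4 → i=2, swap nums[2],nums[2] (no change) → 1 4 4 4 5 1 3 4 1 3 5 4
j=3: nums[3]=4 ≤ 4 → i=3, swap nums[3],nums[3] (no change) → 1 4 4 4 5 1 3 4 1 3 5 4
j=4: nums[4]=5 > 4 → no swap
j=5: nums[5]=1 ≤ 4 → i=4, swap nums[4],nums[5] → 1 4 4 4 1 5 3 4 1 3 5 4
j=6: nums[6]=3 ≤ 4 → i=5, swap nums[5],nums[6] → 1 4 4 4 1 3 5 4 1 3 5 4
j=7: nums[7]=4 ≤ 4 → i=6, swap nums[6],nums[7] → 1 4 4 4 1 3 4 5 1 3 5 4
j=8: nums[8]=1 ≤ 4 → i=7, swap nums[7],nums[8] → 1 4 4 4 1 3 4 1 5 3 5 4
j=9: nums[9]=3 ≤ 4 → i=8, swap nums[8],nums[9] → 1 4 4 4 1 3 4 1 3 5 5 4
j=10: nums[10]=5 > 4 → no swap
final swap nums[9],nums[11] → 1 4 4 4 1 3 4 1 3 4 5 5; return 9
p = 9; k-1 = 7 < 9 ⇒ left

9; left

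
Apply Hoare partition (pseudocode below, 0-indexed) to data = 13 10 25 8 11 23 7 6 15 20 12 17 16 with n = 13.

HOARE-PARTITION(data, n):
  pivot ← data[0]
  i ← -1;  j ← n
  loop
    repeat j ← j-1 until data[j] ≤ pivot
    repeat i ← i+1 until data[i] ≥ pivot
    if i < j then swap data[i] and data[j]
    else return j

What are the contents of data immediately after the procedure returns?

pivot = data[0] = 13; i = -1, j = 13
j→10 (data[10]=12≤13), i→0 (data[0]=13≥13); i<j, swap → 12 10 25 8 11 23 7 6 15 20 13 17 16
j→7 (data[7]=6≤13), i→2 (data[2]=25≥13); i<j, swap → 12 10 6 8 11 23 7 25 15 20 13 17 16
j→6 (data[6]=7≤13), i→5 (data[5]=23≥13); i<j, swap → 12 10 6 8 11 7 23 25 15 20 13 17 16
j→5, i→6; i≥j, return j=5. data = 12 10 6 8 11 7 23 25 15 20 13 17 16

12 10 6 8 11 7 23 25 15 20 13 17 16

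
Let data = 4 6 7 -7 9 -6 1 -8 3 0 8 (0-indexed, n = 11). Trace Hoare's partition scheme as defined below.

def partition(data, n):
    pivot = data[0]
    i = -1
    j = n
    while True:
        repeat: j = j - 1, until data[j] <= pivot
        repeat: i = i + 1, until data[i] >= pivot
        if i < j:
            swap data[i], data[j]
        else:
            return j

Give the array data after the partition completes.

pivot=4
j stops at 9 (0), i stops at 0 (4); swap ⇒ 0 6 7 -7 9 -6 1 -8 3 4 8
j stops at 8 (3), i stops at 1 (6); swap ⇒ 0 3 7 -7 9 -6 1 -8 6 4 8
j stops at 7 (-8), i stops at 2 (7); swap ⇒ 0 3 -8 -7 9 -6 1 7 6 4 8
j stops at 6 (1), i stops at 4 (9); swap ⇒ 0 3 -8 -7 1 -6 9 7 6 4 8
j stops at 5, i stops at 6; i≥j ⇒ return 5. data=0 3 -8 -7 1 -6 9 7 6 4 8

0 3 -8 -7 1 -6 9 7 6 4 8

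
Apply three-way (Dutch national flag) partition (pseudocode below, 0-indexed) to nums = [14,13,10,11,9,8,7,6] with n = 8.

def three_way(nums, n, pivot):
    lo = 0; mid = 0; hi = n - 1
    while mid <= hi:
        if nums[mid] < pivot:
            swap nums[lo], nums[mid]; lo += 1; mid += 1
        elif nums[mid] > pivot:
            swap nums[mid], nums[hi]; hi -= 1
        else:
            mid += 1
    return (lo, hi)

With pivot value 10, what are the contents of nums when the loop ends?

pivot = 10; lo=0, mid=0, hi=7
nums[mid]=14>10: swap nums[0],nums[7]; hi=6 → [6,13,10,11,9,8,7,14]
nums[mid]=6<10: swap nums[0],nums[0]; lo=1,mid=1 → [6,13,10,11,9,8,7,14]
nums[mid]=13>10: swap nums[1],nums[6]; hi=5 → [6,7,10,11,9,8,13,14]
nums[mid]=7<10: swap nums[1],nums[1]; lo=2,mid=2 → [6,7,10,11,9,8,13,14]
nums[mid]=10=10: mid=3
nums[mid]=11>10: swap nums[3],nums[5]; hi=4 → [6,7,10,8,9,11,13,14]
nums[mid]=8<10: swap nums[2],nums[3]; lo=3,mid=4 → [6,7,8,10,9,11,13,14]
nums[mid]=9<10: swap nums[3],nums[4]; lo=4,mid=5 → [6,7,8,9,10,11,13,14]
end: lo=4, hi=4; nums = [6,7,8,9,10,11,13,14]

[6,7,8,9,10,11,13,14]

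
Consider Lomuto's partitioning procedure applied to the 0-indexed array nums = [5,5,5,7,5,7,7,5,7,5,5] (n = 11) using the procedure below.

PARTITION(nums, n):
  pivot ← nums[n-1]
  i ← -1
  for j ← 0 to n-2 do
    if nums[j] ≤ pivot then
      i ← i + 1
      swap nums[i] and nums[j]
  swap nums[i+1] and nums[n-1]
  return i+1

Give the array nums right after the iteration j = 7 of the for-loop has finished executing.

[5,5,5,5,5,7,7,7,7,5,5]

pivot=5, i=-1
j=0: 5≤5, i=0, swap(0,0) ⇒ [5,5,5,7,5,7,7,5,7,5,5]
j=1: 5≤5, i=1, swap(1,1) ⇒ [5,5,5,7,5,7,7,5,7,5,5]
j=2: 5≤5, i=2, swap(2,2) ⇒ [5,5,5,7,5,7,7,5,7,5,5]
j=3: 7>5, skip
j=4: 5≤5, i=3, swap(3,4) ⇒ [5,5,5,5,7,7,7,5,7,5,5]
j=5: 7>5, skip
j=6: 7>5, skip
j=7: 5≤5, i=4, swap(4,7) ⇒ [5,5,5,5,5,7,7,7,7,5,5]
(after j=7) nums = [5,5,5,5,5,7,7,7,7,5,5]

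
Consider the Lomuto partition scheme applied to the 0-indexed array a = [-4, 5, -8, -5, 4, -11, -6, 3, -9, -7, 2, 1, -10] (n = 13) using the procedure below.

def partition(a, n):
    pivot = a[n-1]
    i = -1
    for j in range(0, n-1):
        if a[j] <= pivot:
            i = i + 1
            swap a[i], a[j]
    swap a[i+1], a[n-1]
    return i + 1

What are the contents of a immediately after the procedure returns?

[-11, -10, -8, -5, 4, -4, -6, 3, -9, -7, 2, 1, 5]

pivot = a[12] = -10; i = -1
j=0: a[0]=-4 > -10 → no swap
j=1: a[1]=5 > -10 → no swap
j=2: a[2]=-8 > -10 → no swap
j=3: a[3]=-5 > -10 → no swap
j=4: a[4]=4 > -10 → no swap
j=5: a[5]=-11 ≤ -10 → i=0, swap a[0],a[5] → [-11, 5, -8, -5, 4, -4, -6, 3, -9, -7, 2, 1, -10]
j=6: a[6]=-6 > -10 → no swap
j=7: a[7]=3 > -10 → no swap
j=8: a[8]=-9 > -10 → no swap
j=9: a[9]=-7 > -10 → no swap
j=10: a[10]=2 > -10 → no swap
j=11: a[11]=1 > -10 → no swap
final swap a[1],a[12] → [-11, -10, -8, -5, 4, -4, -6, 3, -9, -7, 2, 1, 5]; return 1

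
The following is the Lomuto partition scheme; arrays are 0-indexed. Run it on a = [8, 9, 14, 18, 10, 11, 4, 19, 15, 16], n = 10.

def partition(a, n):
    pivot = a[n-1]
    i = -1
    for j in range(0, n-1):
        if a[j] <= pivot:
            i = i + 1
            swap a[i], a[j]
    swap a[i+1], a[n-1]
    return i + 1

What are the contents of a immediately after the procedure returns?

[8, 9, 14, 10, 11, 4, 15, 16, 18, 19]

pivot = a[9] = 16; i = -1
j=0: a[0]=8 ≤ 16 → i=0, swap a[0],a[0] (no change) → [8, 9, 14, 18, 10, 11, 4, 19, 15, 16]
j=1: a[1]=9 ≤ 16 → i=1, swap a[1],a[1] (no change) → [8, 9, 14, 18, 10, 11, 4, 19, 15, 16]
j=2: a[2]=14 ≤ 16 → i=2, swap a[2],a[2] (no change) → [8, 9, 14, 18, 10, 11, 4, 19, 15, 16]
j=3: a[3]=18 > 16 → no swap
j=4: a[4]=10 ≤ 16 → i=3, swap a[3],a[4] → [8, 9, 14, 10, 18, 11, 4, 19, 15, 16]
j=5: a[5]=11 ≤ 16 → i=4, swap a[4],a[5] → [8, 9, 14, 10, 11, 18, 4, 19, 15, 16]
j=6: a[6]=4 ≤ 16 → i=5, swap a[5],a[6] → [8, 9, 14, 10, 11, 4, 18, 19, 15, 16]
j=7: a[7]=19 > 16 → no swap
j=8: a[8]=15 ≤ 16 → i=6, swap a[6],a[8] → [8, 9, 14, 10, 11, 4, 15, 19, 18, 16]
final swap a[7],a[9] → [8, 9, 14, 10, 11, 4, 15, 16, 18, 19]; return 7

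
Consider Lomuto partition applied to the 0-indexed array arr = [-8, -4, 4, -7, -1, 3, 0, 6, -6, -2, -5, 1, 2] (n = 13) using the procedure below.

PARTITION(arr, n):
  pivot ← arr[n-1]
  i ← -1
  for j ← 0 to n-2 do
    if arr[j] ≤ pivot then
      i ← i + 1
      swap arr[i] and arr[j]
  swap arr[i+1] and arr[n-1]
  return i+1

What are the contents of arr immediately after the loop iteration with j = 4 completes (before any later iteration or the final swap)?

pivot = arr[12] = 2; i = -1
j=0: arr[0]=-8 ≤ 2 → i=0, swap arr[0],arr[0] (no change) → [-8, -4, 4, -7, -1, 3, 0, 6, -6, -2, -5, 1, 2]
j=1: arr[1]=-4 ≤ 2 → i=1, swap arr[1],arr[1] (no change) → [-8, -4, 4, -7, -1, 3, 0, 6, -6, -2, -5, 1, 2]
j=2: arr[2]=4 > 2 → no swap
j=3: arr[3]=-7 ≤ 2 → i=2, swap arr[2],arr[3] → [-8, -4, -7, 4, -1, 3, 0, 6, -6, -2, -5, 1, 2]
j=4: arr[4]=-1 ≤ 2 → i=3, swap arr[3],arr[4] → [-8, -4, -7, -1, 4, 3, 0, 6, -6, -2, -5, 1, 2]
(after j=4) arr = [-8, -4, -7, -1, 4, 3, 0, 6, -6, -2, -5, 1, 2]

[-8, -4, -7, -1, 4, 3, 0, 6, -6, -2, -5, 1, 2]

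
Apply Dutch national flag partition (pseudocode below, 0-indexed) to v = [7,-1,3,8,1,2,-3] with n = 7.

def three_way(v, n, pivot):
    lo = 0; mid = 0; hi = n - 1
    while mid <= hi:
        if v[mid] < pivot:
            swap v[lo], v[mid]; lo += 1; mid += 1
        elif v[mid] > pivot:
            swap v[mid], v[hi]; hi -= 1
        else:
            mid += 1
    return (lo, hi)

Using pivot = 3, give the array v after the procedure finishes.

[-3,-1,2,1,3,8,7]

pivot = 3; lo=0, mid=0, hi=6
v[mid]=7>3: swap v[0],v[6]; hi=5 → [-3,-1,3,8,1,2,7]
v[mid]=-3<3: swap v[0],v[0]; lo=1,mid=1 → [-3,-1,3,8,1,2,7]
v[mid]=-1<3: swap v[1],v[1]; lo=2,mid=2 → [-3,-1,3,8,1,2,7]
v[mid]=3=3: mid=3
v[mid]=8>3: swap v[3],v[5]; hi=4 → [-3,-1,3,2,1,8,7]
v[mid]=2<3: swap v[2],v[3]; lo=3,mid=4 → [-3,-1,2,3,1,8,7]
v[mid]=1<3: swap v[3],v[4]; lo=4,mid=5 → [-3,-1,2,1,3,8,7]
end: lo=4, hi=4; v = [-3,-1,2,1,3,8,7]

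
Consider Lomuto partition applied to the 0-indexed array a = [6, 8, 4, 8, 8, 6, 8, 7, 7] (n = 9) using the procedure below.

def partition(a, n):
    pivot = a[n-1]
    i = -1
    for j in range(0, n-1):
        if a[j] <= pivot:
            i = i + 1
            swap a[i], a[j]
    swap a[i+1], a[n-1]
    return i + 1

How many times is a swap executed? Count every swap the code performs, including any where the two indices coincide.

pivot=7, i=-1
j=0: 6≤7, i=0, swap(0,0) ⇒ [6, 8, 4, 8, 8, 6, 8, 7, 7]
j=1: 8>7, skip
j=2: 4≤7, i=1, swap(1,2) ⇒ [6, 4, 8, 8, 8, 6, 8, 7, 7]
j=3: 8>7, skip
j=4: 8>7, skip
j=5: 6≤7, i=2, swap(2,5) ⇒ [6, 4, 6, 8, 8, 8, 8, 7, 7]
j=6: 8>7, skip
j=7: 7≤7, i=3, swap(3,7) ⇒ [6, 4, 6, 7, 8, 8, 8, 8, 7]
swap(4,8) ⇒ [6, 4, 6, 7, 7, 8, 8, 8, 8]; return 4

5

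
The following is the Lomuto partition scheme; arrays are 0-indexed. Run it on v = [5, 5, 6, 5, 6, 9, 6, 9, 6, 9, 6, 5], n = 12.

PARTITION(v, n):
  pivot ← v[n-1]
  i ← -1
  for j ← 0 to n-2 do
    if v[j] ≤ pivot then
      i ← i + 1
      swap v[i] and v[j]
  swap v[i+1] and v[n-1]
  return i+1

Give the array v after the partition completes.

[5, 5, 5, 5, 6, 9, 6, 9, 6, 9, 6, 6]

pivot=5, i=-1
j=0: 5≤5, i=0, swap(0,0) ⇒ [5, 5, 6, 5, 6, 9, 6, 9, 6, 9, 6, 5]
j=1: 5≤5, i=1, swap(1,1) ⇒ [5, 5, 6, 5, 6, 9, 6, 9, 6, 9, 6, 5]
j=2: 6>5, skip
j=3: 5≤5, i=2, swap(2,3) ⇒ [5, 5, 5, 6, 6, 9, 6, 9, 6, 9, 6, 5]
j=4: 6>5, skip
j=5: 9>5, skip
j=6: 6>5, skip
j=7: 9>5, skip
j=8: 6>5, skip
j=9: 9>5, skip
j=10: 6>5, skip
swap(3,11) ⇒ [5, 5, 5, 5, 6, 9, 6, 9, 6, 9, 6, 6]; return 3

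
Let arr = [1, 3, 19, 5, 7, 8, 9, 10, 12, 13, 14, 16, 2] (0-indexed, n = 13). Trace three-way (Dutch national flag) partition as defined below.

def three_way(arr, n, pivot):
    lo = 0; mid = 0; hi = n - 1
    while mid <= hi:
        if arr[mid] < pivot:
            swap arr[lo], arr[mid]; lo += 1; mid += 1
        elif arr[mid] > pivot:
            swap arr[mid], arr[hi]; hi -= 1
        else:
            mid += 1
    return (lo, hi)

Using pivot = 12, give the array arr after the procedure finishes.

lo=0 mid=0 hi=12
1<12: swap(0,0), lo=1 mid=1 ⇒ [1, 3, 19, 5, 7, 8, 9, 10, 12, 13, 14, 16, 2]
3<12: swap(1,1), lo=2 mid=2 ⇒ [1, 3, 19, 5, 7, 8, 9, 10, 12, 13, 14, 16, 2]
19>12: swap(2,12), hi=11 ⇒ [1, 3, 2, 5, 7, 8, 9, 10, 12, 13, 14, 16, 19]
2<12: swap(2,2), lo=3 mid=3 ⇒ [1, 3, 2, 5, 7, 8, 9, 10, 12, 13, 14, 16, 19]
5<12: swap(3,3), lo=4 mid=4 ⇒ [1, 3, 2, 5, 7, 8, 9, 10, 12, 13, 14, 16, 19]
7<12: swap(4,4), lo=5 mid=5 ⇒ [1, 3, 2, 5, 7, 8, 9, 10, 12, 13, 14, 16, 19]
8<12: swap(5,5), lo=6 mid=6 ⇒ [1, 3, 2, 5, 7, 8, 9, 10, 12, 13, 14, 16, 19]
9<12: swap(6,6), lo=7 mid=7 ⇒ [1, 3, 2, 5, 7, 8, 9, 10, 12, 13, 14, 16, 19]
10<12: swap(7,7), lo=8 mid=8 ⇒ [1, 3, 2, 5, 7, 8, 9, 10, 12, 13, 14, 16, 19]
12=12: mid=9
13>12: swap(9,11), hi=10 ⇒ [1, 3, 2, 5, 7, 8, 9, 10, 12, 16, 14, 13, 19]
16>12: swap(9,10), hi=9 ⇒ [1, 3, 2, 5, 7, 8, 9, 10, 12, 14, 16, 13, 19]
14>12: swap(9,9), hi=8 ⇒ [1, 3, 2, 5, 7, 8, 9, 10, 12, 14, 16, 13, 19]
done. lo=8 hi=8; arr=[1, 3, 2, 5, 7, 8, 9, 10, 12, 14, 16, 13, 19]

[1, 3, 2, 5, 7, 8, 9, 10, 12, 14, 16, 13, 19]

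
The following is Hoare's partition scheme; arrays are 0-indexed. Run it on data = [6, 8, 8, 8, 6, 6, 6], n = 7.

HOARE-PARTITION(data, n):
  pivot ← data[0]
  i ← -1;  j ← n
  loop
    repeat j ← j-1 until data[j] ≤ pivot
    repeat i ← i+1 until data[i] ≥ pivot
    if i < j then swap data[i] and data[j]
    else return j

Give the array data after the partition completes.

[6, 6, 6, 8, 8, 8, 6]

pivot = data[0] = 6; i = -1, j = 7
j→6 (data[6]=6≤6), i→0 (data[0]=6≥6); i<j, swap → [6, 8, 8, 8, 6, 6, 6]
j→5 (data[5]=6≤6), i→1 (data[1]=8≥6); i<j, swap → [6, 6, 8, 8, 6, 8, 6]
j→4 (data[4]=6≤6), i→2 (data[2]=8≥6); i<j, swap → [6, 6, 6, 8, 8, 8, 6]
j→2, i→3; i≥j, return j=2. data = [6, 6, 6, 8, 8, 8, 6]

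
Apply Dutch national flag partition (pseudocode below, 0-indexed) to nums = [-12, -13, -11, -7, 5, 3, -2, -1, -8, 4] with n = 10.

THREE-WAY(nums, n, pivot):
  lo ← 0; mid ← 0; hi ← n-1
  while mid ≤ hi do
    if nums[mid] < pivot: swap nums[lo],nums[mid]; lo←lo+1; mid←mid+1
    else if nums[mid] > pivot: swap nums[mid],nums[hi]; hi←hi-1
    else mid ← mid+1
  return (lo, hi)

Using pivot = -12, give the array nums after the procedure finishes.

[-13, -12, -7, 5, 3, -2, -1, -8, 4, -11]

lo=0 mid=0 hi=9
-12=-12: mid=1
-13<-12: swap(0,1), lo=1 mid=2 ⇒ [-13, -12, -11, -7, 5, 3, -2, -1, -8, 4]
-11>-12: swap(2,9), hi=8 ⇒ [-13, -12, 4, -7, 5, 3, -2, -1, -8, -11]
4>-12: swap(2,8), hi=7 ⇒ [-13, -12, -8, -7, 5, 3, -2, -1, 4, -11]
-8>-12: swap(2,7), hi=6 ⇒ [-13, -12, -1, -7, 5, 3, -2, -8, 4, -11]
-1>-12: swap(2,6), hi=5 ⇒ [-13, -12, -2, -7, 5, 3, -1, -8, 4, -11]
-2>-12: swap(2,5), hi=4 ⇒ [-13, -12, 3, -7, 5, -2, -1, -8, 4, -11]
3>-12: swap(2,4), hi=3 ⇒ [-13, -12, 5, -7, 3, -2, -1, -8, 4, -11]
5>-12: swap(2,3), hi=2 ⇒ [-13, -12, -7, 5, 3, -2, -1, -8, 4, -11]
-7>-12: swap(2,2), hi=1 ⇒ [-13, -12, -7, 5, 3, -2, -1, -8, 4, -11]
done. lo=1 hi=1; nums=[-13, -12, -7, 5, 3, -2, -1, -8, 4, -11]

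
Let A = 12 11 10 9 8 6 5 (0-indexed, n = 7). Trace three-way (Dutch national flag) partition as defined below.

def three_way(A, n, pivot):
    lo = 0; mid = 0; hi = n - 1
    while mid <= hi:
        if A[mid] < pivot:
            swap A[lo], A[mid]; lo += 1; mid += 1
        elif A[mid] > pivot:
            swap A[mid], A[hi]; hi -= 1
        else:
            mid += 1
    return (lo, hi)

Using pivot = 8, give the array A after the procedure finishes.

5 6 8 9 10 11 12

lo=0 mid=0 hi=6
12>8: swap(0,6), hi=5 ⇒ 5 11 10 9 8 6 12
5<8: swap(0,0), lo=1 mid=1 ⇒ 5 11 10 9 8 6 12
11>8: swap(1,5), hi=4 ⇒ 5 6 10 9 8 11 12
6<8: swap(1,1), lo=2 mid=2 ⇒ 5 6 10 9 8 11 12
10>8: swap(2,4), hi=3 ⇒ 5 6 8 9 10 11 12
8=8: mid=3
9>8: swap(3,3), hi=2 ⇒ 5 6 8 9 10 11 12
done. lo=2 hi=2; A=5 6 8 9 10 11 12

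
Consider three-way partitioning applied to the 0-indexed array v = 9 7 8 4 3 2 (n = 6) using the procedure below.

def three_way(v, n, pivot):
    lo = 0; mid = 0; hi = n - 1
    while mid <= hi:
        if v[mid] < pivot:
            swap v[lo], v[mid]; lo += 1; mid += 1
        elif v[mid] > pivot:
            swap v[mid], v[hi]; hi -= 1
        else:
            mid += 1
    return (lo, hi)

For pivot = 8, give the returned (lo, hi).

pivot = 8; lo=0, mid=0, hi=5
v[mid]=9>8: swap v[0],v[5]; hi=4 → 2 7 8 4 3 9
v[mid]=2<8: swap v[0],v[0]; lo=1,mid=1 → 2 7 8 4 3 9
v[mid]=7<8: swap v[1],v[1]; lo=2,mid=2 → 2 7 8 4 3 9
v[mid]=8=8: mid=3
v[mid]=4<8: swap v[2],v[3]; lo=3,mid=4 → 2 7 4 8 3 9
v[mid]=3<8: swap v[3],v[4]; lo=4,mid=5 → 2 7 4 3 8 9
end: lo=4, hi=4; v = 2 7 4 3 8 9

(4, 4)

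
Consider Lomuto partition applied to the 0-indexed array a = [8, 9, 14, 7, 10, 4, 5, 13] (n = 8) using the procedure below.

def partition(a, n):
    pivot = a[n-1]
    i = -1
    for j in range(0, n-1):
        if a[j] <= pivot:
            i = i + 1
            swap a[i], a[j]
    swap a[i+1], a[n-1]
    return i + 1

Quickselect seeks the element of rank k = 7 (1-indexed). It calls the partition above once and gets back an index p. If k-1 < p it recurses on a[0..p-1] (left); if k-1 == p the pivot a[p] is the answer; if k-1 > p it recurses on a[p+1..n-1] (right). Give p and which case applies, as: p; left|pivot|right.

6; pivot

pivot = a[7] = 13; i = -1
j=0: a[0]=8 ≤ 13 → i=0, swap a[0],a[0] (no change) → [8, 9, 14, 7, 10, 4, 5, 13]
j=1: a[1]=9 ≤ 13 → i=1, swap a[1],a[1] (no change) → [8, 9, 14, 7, 10, 4, 5, 13]
j=2: a[2]=14 > 13 → no swap
j=3: a[3]=7 ≤ 13 → i=2, swap a[2],a[3] → [8, 9, 7, 14, 10, 4, 5, 13]
j=4: a[4]=10 ≤ 13 → i=3, swap a[3],a[4] → [8, 9, 7, 10, 14, 4, 5, 13]
j=5: a[5]=4 ≤ 13 → i=4, swap a[4],a[5] → [8, 9, 7, 10, 4, 14, 5, 13]
j=6: a[6]=5 ≤ 13 → i=5, swap a[5],a[6] → [8, 9, 7, 10, 4, 5, 14, 13]
final swap a[6],a[7] → [8, 9, 7, 10, 4, 5, 13, 14]; return 6
p = 6; k-1 = 6 == 6 ⇒ pivot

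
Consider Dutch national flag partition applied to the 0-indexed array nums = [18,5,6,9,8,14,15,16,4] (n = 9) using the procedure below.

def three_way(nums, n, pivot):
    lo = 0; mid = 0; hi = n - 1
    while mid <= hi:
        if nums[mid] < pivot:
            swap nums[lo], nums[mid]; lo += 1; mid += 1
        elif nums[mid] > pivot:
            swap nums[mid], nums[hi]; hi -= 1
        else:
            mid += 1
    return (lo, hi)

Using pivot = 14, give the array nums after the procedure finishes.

pivot = 14; lo=0, mid=0, hi=8
nums[mid]=18>14: swap nums[0],nums[8]; hi=7 → [4,5,6,9,8,14,15,16,18]
nums[mid]=4<14: swap nums[0],nums[0]; lo=1,mid=1 → [4,5,6,9,8,14,15,16,18]
nums[mid]=5<14: swap nums[1],nums[1]; lo=2,mid=2 → [4,5,6,9,8,14,15,16,18]
nums[mid]=6<14: swap nums[2],nums[2]; lo=3,mid=3 → [4,5,6,9,8,14,15,16,18]
nums[mid]=9<14: swap nums[3],nums[3]; lo=4,mid=4 → [4,5,6,9,8,14,15,16,18]
nums[mid]=8<14: swap nums[4],nums[4]; lo=5,mid=5 → [4,5,6,9,8,14,15,16,18]
nums[mid]=14=14: mid=6
nums[mid]=15>14: swap nums[6],nums[7]; hi=6 → [4,5,6,9,8,14,16,15,18]
nums[mid]=16>14: swap nums[6],nums[6]; hi=5 → [4,5,6,9,8,14,16,15,18]
end: lo=5, hi=5; nums = [4,5,6,9,8,14,16,15,18]

[4,5,6,9,8,14,16,15,18]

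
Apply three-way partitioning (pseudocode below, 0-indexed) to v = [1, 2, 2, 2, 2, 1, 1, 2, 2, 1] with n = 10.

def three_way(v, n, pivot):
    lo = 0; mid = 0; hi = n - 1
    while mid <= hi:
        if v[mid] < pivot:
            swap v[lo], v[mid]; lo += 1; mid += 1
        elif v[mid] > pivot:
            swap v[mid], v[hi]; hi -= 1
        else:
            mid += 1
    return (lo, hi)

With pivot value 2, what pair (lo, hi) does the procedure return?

pivot = 2; lo=0, mid=0, hi=9
v[mid]=1<2: swap v[0],v[0]; lo=1,mid=1 → [1, 2, 2, 2, 2, 1, 1, 2, 2, 1]
v[mid]=2=2: mid=2
v[mid]=2=2: mid=3
v[mid]=2=2: mid=4
v[mid]=2=2: mid=5
v[mid]=1<2: swap v[1],v[5]; lo=2,mid=6 → [1, 1, 2, 2, 2, 2, 1, 2, 2, 1]
v[mid]=1<2: swap v[2],v[6]; lo=3,mid=7 → [1, 1, 1, 2, 2, 2, 2, 2, 2, 1]
v[mid]=2=2: mid=8
v[mid]=2=2: mid=9
v[mid]=1<2: swap v[3],v[9]; lo=4,mid=10 → [1, 1, 1, 1, 2, 2, 2, 2, 2, 2]
end: lo=4, hi=9; v = [1, 1, 1, 1, 2, 2, 2, 2, 2, 2]

(4, 9)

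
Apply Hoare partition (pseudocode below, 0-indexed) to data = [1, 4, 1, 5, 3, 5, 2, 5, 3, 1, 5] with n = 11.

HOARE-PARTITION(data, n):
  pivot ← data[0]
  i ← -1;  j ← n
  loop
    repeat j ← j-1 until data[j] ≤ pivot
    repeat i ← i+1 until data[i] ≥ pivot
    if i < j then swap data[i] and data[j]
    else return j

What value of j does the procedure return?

1

pivot = data[0] = 1; i = -1, j = 11
j→9 (data[9]=1≤1), i→0 (data[0]=1≥1); i<j, swap → [1, 4, 1, 5, 3, 5, 2, 5, 3, 1, 5]
j→2 (data[2]=1≤1), i→1 (data[1]=4≥1); i<j, swap → [1, 1, 4, 5, 3, 5, 2, 5, 3, 1, 5]
j→1, i→2; i≥j, return j=1. data = [1, 1, 4, 5, 3, 5, 2, 5, 3, 1, 5]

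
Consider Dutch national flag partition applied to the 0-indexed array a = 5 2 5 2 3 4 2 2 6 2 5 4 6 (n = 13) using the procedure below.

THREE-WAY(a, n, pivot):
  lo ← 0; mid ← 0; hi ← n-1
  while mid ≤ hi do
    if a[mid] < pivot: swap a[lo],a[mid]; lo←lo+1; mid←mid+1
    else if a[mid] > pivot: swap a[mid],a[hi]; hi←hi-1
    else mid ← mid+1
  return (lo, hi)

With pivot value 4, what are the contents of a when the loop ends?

pivot = 4; lo=0, mid=0, hi=12
a[mid]=5>4: swap a[0],a[12]; hi=11 → 6 2 5 2 3 4 2 2 6 2 5 4 5
a[mid]=6>4: swap a[0],a[11]; hi=10 → 4 2 5 2 3 4 2 2 6 2 5 6 5
a[mid]=4=4: mid=1
a[mid]=2<4: swap a[0],a[1]; lo=1,mid=2 → 2 4 5 2 3 4 2 2 6 2 5 6 5
a[mid]=5>4: swap a[2],a[10]; hi=9 → 2 4 5 2 3 4 2 2 6 2 5 6 5
a[mid]=5>4: swap a[2],a[9]; hi=8 → 2 4 2 2 3 4 2 2 6 5 5 6 5
a[mid]=2<4: swap a[1],a[2]; lo=2,mid=3 → 2 2 4 2 3 4 2 2 6 5 5 6 5
a[mid]=2<4: swap a[2],a[3]; lo=3,mid=4 → 2 2 2 4 3 4 2 2 6 5 5 6 5
a[mid]=3<4: swap a[3],a[4]; lo=4,mid=5 → 2 2 2 3 4 4 2 2 6 5 5 6 5
a[mid]=4=4: mid=6
a[mid]=2<4: swap a[4],a[6]; lo=5,mid=7 → 2 2 2 3 2 4 4 2 6 5 5 6 5
a[mid]=2<4: swap a[5],a[7]; lo=6,mid=8 → 2 2 2 3 2 2 4 4 6 5 5 6 5
a[mid]=6>4: swap a[8],a[8]; hi=7 → 2 2 2 3 2 2 4 4 6 5 5 6 5
end: lo=6, hi=7; a = 2 2 2 3 2 2 4 4 6 5 5 6 5

2 2 2 3 2 2 4 4 6 5 5 6 5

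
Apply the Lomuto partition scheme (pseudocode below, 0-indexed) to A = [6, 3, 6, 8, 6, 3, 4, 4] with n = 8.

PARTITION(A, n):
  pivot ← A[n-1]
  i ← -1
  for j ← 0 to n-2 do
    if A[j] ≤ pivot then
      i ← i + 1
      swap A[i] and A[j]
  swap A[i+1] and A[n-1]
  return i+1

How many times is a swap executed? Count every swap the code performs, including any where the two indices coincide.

pivot = A[7] = 4; i = -1
j=0: A[0]=6 > 4 → no swap
j=1: A[1]=3 ≤ 4 → i=0, swap A[0],A[1] → [3, 6, 6, 8, 6, 3, 4, 4]
j=2: A[2]=6 > 4 → no swap
j=3: A[3]=8 > 4 → no swap
j=4: A[4]=6 > 4 → no swap
j=5: A[5]=3 ≤ 4 → i=1, swap A[1],A[5] → [3, 3, 6, 8, 6, 6, 4, 4]
j=6: A[6]=4 ≤ 4 → i=2, swap A[2],A[6] → [3, 3, 4, 8, 6, 6, 6, 4]
final swap A[3],A[7] → [3, 3, 4, 4, 6, 6, 6, 8]; return 3

4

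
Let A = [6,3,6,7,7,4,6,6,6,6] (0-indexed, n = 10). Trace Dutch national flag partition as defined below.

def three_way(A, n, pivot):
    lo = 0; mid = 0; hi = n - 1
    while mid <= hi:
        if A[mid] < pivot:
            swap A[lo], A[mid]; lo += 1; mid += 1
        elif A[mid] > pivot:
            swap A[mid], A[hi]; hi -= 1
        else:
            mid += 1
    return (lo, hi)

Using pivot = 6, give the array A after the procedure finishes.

[3,4,6,6,6,6,6,6,7,7]

lo=0 mid=0 hi=9
6=6: mid=1
3<6: swap(0,1), lo=1 mid=2 ⇒ [3,6,6,7,7,4,6,6,6,6]
6=6: mid=3
7>6: swap(3,9), hi=8 ⇒ [3,6,6,6,7,4,6,6,6,7]
6=6: mid=4
7>6: swap(4,8), hi=7 ⇒ [3,6,6,6,6,4,6,6,7,7]
6=6: mid=5
4<6: swap(1,5), lo=2 mid=6 ⇒ [3,4,6,6,6,6,6,6,7,7]
6=6: mid=7
6=6: mid=8
done. lo=2 hi=7; A=[3,4,6,6,6,6,6,6,7,7]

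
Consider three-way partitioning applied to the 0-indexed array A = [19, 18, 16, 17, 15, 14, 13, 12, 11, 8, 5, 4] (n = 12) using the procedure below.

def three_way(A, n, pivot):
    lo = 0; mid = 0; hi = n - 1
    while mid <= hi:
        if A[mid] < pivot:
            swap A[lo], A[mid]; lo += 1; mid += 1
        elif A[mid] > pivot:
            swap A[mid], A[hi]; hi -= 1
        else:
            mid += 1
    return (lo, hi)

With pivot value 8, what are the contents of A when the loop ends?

lo=0 mid=0 hi=11
19>8: swap(0,11), hi=10 ⇒ [4, 18, 16, 17, 15, 14, 13, 12, 11, 8, 5, 19]
4<8: swap(0,0), lo=1 mid=1 ⇒ [4, 18, 16, 17, 15, 14, 13, 12, 11, 8, 5, 19]
18>8: swap(1,10), hi=9 ⇒ [4, 5, 16, 17, 15, 14, 13, 12, 11, 8, 18, 19]
5<8: swap(1,1), lo=2 mid=2 ⇒ [4, 5, 16, 17, 15, 14, 13, 12, 11, 8, 18, 19]
16>8: swap(2,9), hi=8 ⇒ [4, 5, 8, 17, 15, 14, 13, 12, 11, 16, 18, 19]
8=8: mid=3
17>8: swap(3,8), hi=7 ⇒ [4, 5, 8, 11, 15, 14, 13, 12, 17, 16, 18, 19]
11>8: swap(3,7), hi=6 ⇒ [4, 5, 8, 12, 15, 14, 13, 11, 17, 16, 18, 19]
12>8: swap(3,6), hi=5 ⇒ [4, 5, 8, 13, 15, 14, 12, 11, 17, 16, 18, 19]
13>8: swap(3,5), hi=4 ⇒ [4, 5, 8, 14, 15, 13, 12, 11, 17, 16, 18, 19]
14>8: swap(3,4), hi=3 ⇒ [4, 5, 8, 15, 14, 13, 12, 11, 17, 16, 18, 19]
15>8: swap(3,3), hi=2 ⇒ [4, 5, 8, 15, 14, 13, 12, 11, 17, 16, 18, 19]
done. lo=2 hi=2; A=[4, 5, 8, 15, 14, 13, 12, 11, 17, 16, 18, 19]

[4, 5, 8, 15, 14, 13, 12, 11, 17, 16, 18, 19]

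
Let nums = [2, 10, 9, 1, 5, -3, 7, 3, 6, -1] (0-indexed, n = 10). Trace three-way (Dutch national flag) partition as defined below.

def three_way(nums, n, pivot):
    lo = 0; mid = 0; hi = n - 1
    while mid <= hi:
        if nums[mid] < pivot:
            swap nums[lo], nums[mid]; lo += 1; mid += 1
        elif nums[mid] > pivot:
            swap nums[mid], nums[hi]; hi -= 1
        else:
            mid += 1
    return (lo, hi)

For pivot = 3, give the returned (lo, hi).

pivot = 3; lo=0, mid=0, hi=9
nums[mid]=2<3: swap nums[0],nums[0]; lo=1,mid=1 → [2, 10, 9, 1, 5, -3, 7, 3, 6, -1]
nums[mid]=10>3: swap nums[1],nums[9]; hi=8 → [2, -1, 9, 1, 5, -3, 7, 3, 6, 10]
nums[mid]=-1<3: swap nums[1],nums[1]; lo=2,mid=2 → [2, -1, 9, 1, 5, -3, 7, 3, 6, 10]
nums[mid]=9>3: swap nums[2],nums[8]; hi=7 → [2, -1, 6, 1, 5, -3, 7, 3, 9, 10]
nums[mid]=6>3: swap nums[2],nums[7]; hi=6 → [2, -1, 3, 1, 5, -3, 7, 6, 9, 10]
nums[mid]=3=3: mid=3
nums[mid]=1<3: swap nums[2],nums[3]; lo=3,mid=4 → [2, -1, 1, 3, 5, -3, 7, 6, 9, 10]
nums[mid]=5>3: swap nums[4],nums[6]; hi=5 → [2, -1, 1, 3, 7, -3, 5, 6, 9, 10]
nums[mid]=7>3: swap nums[4],nums[5]; hi=4 → [2, -1, 1, 3, -3, 7, 5, 6, 9, 10]
nums[mid]=-3<3: swap nums[3],nums[4]; lo=4,mid=5 → [2, -1, 1, -3, 3, 7, 5, 6, 9, 10]
end: lo=4, hi=4; nums = [2, -1, 1, -3, 3, 7, 5, 6, 9, 10]

(4, 4)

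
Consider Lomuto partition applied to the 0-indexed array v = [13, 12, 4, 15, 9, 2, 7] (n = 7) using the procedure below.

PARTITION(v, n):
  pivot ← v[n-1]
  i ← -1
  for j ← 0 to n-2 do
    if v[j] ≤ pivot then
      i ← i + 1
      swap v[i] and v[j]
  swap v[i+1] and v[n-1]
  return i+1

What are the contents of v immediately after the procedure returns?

[4, 2, 7, 15, 9, 12, 13]

pivot = v[6] = 7; i = -1
j=0: v[0]=13 > 7 → no swap
j=1: v[1]=12 > 7 → no swap
j=2: v[2]=4 ≤ 7 → i=0, swap v[0],v[2] → [4, 12, 13, 15, 9, 2, 7]
j=3: v[3]=15 > 7 → no swap
j=4: v[4]=9 > 7 → no swap
j=5: v[5]=2 ≤ 7 → i=1, swap v[1],v[5] → [4, 2, 13, 15, 9, 12, 7]
final swap v[2],v[6] → [4, 2, 7, 15, 9, 12, 13]; return 2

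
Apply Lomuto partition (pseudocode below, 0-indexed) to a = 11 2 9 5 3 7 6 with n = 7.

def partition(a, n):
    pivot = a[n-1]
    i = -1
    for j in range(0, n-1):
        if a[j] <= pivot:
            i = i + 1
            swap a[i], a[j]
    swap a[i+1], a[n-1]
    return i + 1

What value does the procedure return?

pivot=6, i=-1
j=0: 11>6, skip
j=1: 2≤6, i=0, swap(0,1) ⇒ 2 11 9 5 3 7 6
j=2: 9>6, skip
j=3: 5≤6, i=1, swap(1,3) ⇒ 2 5 9 11 3 7 6
j=4: 3≤6, i=2, swap(2,4) ⇒ 2 5 3 11 9 7 6
j=5: 7>6, skip
swap(3,6) ⇒ 2 5 3 6 9 7 11; return 3

3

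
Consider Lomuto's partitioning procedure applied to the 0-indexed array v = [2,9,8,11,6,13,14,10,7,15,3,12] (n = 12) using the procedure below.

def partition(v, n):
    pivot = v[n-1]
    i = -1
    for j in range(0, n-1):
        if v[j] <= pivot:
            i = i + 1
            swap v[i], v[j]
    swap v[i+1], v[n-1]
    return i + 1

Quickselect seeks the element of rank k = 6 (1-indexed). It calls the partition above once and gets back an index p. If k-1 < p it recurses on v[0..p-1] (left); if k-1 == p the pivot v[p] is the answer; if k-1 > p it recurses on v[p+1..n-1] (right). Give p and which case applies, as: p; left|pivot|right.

8; left

pivot=12, i=-1
j=0: 2≤12, i=0, swap(0,0) ⇒ [2,9,8,11,6,13,14,10,7,15,3,12]
j=1: 9≤12, i=1, swap(1,1) ⇒ [2,9,8,11,6,13,14,10,7,15,3,12]
j=2: 8≤12, i=2, swap(2,2) ⇒ [2,9,8,11,6,13,14,10,7,15,3,12]
j=3: 11≤12, i=3, swap(3,3) ⇒ [2,9,8,11,6,13,14,10,7,15,3,12]
j=4: 6≤12, i=4, swap(4,4) ⇒ [2,9,8,11,6,13,14,10,7,15,3,12]
j=5: 13>12, skip
j=6: 14>12, skip
j=7: 10≤12, i=5, swap(5,7) ⇒ [2,9,8,11,6,10,14,13,7,15,3,12]
j=8: 7≤12, i=6, swap(6,8) ⇒ [2,9,8,11,6,10,7,13,14,15,3,12]
j=9: 15>12, skip
j=10: 3≤12, i=7, swap(7,10) ⇒ [2,9,8,11,6,10,7,3,14,15,13,12]
swap(8,11) ⇒ [2,9,8,11,6,10,7,3,12,15,13,14]; return 8
p = 8; k-1 = 5 < 8 ⇒ left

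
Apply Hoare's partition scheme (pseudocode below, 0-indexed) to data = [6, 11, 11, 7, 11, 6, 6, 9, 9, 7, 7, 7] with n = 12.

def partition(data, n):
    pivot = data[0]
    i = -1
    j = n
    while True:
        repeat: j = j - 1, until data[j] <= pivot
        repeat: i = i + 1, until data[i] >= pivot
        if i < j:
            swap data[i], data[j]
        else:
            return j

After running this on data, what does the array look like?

[6, 6, 11, 7, 11, 11, 6, 9, 9, 7, 7, 7]

pivot = data[0] = 6; i = -1, j = 12
j→6 (data[6]=6≤6), i→0 (data[0]=6≥6); i<j, swap → [6, 11, 11, 7, 11, 6, 6, 9, 9, 7, 7, 7]
j→5 (data[5]=6≤6), i→1 (data[1]=11≥6); i<j, swap → [6, 6, 11, 7, 11, 11, 6, 9, 9, 7, 7, 7]
j→1, i→2; i≥j, return j=1. data = [6, 6, 11, 7, 11, 11, 6, 9, 9, 7, 7, 7]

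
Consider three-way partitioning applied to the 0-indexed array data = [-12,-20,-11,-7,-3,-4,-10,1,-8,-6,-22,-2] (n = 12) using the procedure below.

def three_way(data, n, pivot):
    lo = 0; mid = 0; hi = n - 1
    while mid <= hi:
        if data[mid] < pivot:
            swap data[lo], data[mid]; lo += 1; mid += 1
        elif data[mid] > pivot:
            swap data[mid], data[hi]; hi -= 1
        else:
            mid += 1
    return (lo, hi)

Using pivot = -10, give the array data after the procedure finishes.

lo=0 mid=0 hi=11
-12<-10: swap(0,0), lo=1 mid=1 ⇒ [-12,-20,-11,-7,-3,-4,-10,1,-8,-6,-22,-2]
-20<-10: swap(1,1), lo=2 mid=2 ⇒ [-12,-20,-11,-7,-3,-4,-10,1,-8,-6,-22,-2]
-11<-10: swap(2,2), lo=3 mid=3 ⇒ [-12,-20,-11,-7,-3,-4,-10,1,-8,-6,-22,-2]
-7>-10: swap(3,11), hi=10 ⇒ [-12,-20,-11,-2,-3,-4,-10,1,-8,-6,-22,-7]
-2>-10: swap(3,10), hi=9 ⇒ [-12,-20,-11,-22,-3,-4,-10,1,-8,-6,-2,-7]
-22<-10: swap(3,3), lo=4 mid=4 ⇒ [-12,-20,-11,-22,-3,-4,-10,1,-8,-6,-2,-7]
-3>-10: swap(4,9), hi=8 ⇒ [-12,-20,-11,-22,-6,-4,-10,1,-8,-3,-2,-7]
-6>-10: swap(4,8), hi=7 ⇒ [-12,-20,-11,-22,-8,-4,-10,1,-6,-3,-2,-7]
-8>-10: swap(4,7), hi=6 ⇒ [-12,-20,-11,-22,1,-4,-10,-8,-6,-3,-2,-7]
1>-10: swap(4,6), hi=5 ⇒ [-12,-20,-11,-22,-10,-4,1,-8,-6,-3,-2,-7]
-10=-10: mid=5
-4>-10: swap(5,5), hi=4 ⇒ [-12,-20,-11,-22,-10,-4,1,-8,-6,-3,-2,-7]
done. lo=4 hi=4; data=[-12,-20,-11,-22,-10,-4,1,-8,-6,-3,-2,-7]

[-12,-20,-11,-22,-10,-4,1,-8,-6,-3,-2,-7]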